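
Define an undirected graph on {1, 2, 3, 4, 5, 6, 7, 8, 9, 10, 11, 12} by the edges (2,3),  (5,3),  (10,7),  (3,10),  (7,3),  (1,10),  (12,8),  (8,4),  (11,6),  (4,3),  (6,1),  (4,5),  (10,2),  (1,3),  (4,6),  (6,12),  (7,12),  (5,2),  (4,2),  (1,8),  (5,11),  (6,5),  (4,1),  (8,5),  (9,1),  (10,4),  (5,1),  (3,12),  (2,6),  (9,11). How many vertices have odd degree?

8

Degrees: 1:7, 2:5, 3:7, 4:7, 5:7, 6:6, 7:3, 8:4, 9:2, 10:5, 11:3, 12:4
Odd-degree vertices: 1, 2, 3, 4, 5, 7, 10, 11.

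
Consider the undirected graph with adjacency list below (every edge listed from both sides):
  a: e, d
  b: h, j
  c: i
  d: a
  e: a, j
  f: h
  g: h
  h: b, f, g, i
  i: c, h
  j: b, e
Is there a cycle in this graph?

No

|V| = 10, |E| = 9, number of components = 1.
Since 9 = 10 - 1, the graph is a forest and contains no cycle.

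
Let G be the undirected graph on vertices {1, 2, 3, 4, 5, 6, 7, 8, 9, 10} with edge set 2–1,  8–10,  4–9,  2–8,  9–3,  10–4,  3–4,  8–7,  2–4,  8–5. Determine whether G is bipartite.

The cycle 9-3-4-9 has length 3, which is odd, so the graph is not bipartite.

No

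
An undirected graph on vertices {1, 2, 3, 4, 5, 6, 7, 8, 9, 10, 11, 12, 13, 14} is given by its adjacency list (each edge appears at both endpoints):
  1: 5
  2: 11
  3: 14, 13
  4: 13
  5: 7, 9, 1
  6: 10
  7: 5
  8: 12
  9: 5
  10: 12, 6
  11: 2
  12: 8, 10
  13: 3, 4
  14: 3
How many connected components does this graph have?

4

Component: {2, 11}
Component: {1, 5, 7, 9}
Component: {3, 4, 13, 14}
Component: {6, 8, 10, 12}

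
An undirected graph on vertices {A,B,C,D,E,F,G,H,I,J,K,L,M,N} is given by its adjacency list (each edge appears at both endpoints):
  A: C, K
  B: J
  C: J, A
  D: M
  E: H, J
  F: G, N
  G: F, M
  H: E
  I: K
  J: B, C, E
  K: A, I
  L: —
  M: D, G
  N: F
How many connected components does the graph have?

3

Component: {L}
Component: {D, F, G, M, N}
Component: {A, B, C, E, H, I, J, K}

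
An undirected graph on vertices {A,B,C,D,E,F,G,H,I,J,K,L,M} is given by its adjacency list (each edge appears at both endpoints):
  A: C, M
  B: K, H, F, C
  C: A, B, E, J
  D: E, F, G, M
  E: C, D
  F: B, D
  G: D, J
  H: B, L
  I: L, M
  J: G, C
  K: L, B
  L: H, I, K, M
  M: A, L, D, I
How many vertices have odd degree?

Degrees: A:2, B:4, C:4, D:4, E:2, F:2, G:2, H:2, I:2, J:2, K:2, L:4, M:4
Odd-degree vertices: none.

0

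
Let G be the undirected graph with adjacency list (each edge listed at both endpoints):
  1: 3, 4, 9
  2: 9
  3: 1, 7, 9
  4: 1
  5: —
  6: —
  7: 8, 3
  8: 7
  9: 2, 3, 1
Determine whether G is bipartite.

No

1-3-9-1 is an odd cycle (length 3), and a bipartite graph can contain only even cycles.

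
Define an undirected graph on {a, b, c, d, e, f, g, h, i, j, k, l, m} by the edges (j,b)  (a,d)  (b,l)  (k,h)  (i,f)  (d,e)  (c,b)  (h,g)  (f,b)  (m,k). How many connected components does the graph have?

3

Component: {a, d, e}
Component: {g, h, k, m}
Component: {b, c, f, i, j, l}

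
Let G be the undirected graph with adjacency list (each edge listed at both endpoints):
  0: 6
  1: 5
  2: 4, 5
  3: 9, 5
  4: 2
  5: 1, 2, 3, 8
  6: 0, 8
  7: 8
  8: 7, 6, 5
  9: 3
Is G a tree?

|V| = 10, |E| = 9.
It is connected with exactly 9 edges, hence acyclic — it is a tree.

Yes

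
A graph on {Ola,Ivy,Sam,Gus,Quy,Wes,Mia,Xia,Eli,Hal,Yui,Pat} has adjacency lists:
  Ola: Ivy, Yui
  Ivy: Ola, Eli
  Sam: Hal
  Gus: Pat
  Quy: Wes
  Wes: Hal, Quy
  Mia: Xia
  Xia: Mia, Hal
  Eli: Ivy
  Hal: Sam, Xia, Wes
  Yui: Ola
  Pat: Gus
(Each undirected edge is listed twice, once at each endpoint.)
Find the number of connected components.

3

Component: {Gus, Pat}
Component: {Ola, Ivy, Eli, Yui}
Component: {Sam, Quy, Wes, Mia, Xia, Hal}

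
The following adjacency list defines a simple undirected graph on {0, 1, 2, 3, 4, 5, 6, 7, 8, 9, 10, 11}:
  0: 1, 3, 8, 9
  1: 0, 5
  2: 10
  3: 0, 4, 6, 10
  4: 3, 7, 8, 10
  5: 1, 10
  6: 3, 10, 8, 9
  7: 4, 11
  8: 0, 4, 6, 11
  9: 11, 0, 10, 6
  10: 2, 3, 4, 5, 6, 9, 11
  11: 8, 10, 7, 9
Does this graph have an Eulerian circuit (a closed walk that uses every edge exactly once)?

No

Degrees: 0:4, 1:2, 2:1, 3:4, 4:4, 5:2, 6:4, 7:2, 8:4, 9:4, 10:7, 11:4
Vertices with odd degree: 2, 10. An Eulerian circuit requires all degrees even.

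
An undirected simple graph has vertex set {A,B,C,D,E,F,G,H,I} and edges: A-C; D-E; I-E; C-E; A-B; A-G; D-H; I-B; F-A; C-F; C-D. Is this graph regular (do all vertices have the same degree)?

No

Degrees: A:4, B:2, C:4, D:3, E:3, F:2, G:1, H:1, I:2
Vertex G has degree 1 while A has degree 4, so the graph is not regular.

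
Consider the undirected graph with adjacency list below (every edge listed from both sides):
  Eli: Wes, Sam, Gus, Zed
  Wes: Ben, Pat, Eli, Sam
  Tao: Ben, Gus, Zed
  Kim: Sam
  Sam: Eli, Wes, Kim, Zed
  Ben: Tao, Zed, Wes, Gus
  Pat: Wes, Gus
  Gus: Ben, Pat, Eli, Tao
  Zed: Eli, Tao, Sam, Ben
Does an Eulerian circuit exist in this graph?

Degrees: Eli:4, Wes:4, Tao:3, Kim:1, Sam:4, Ben:4, Pat:2, Gus:4, Zed:4
Vertices with odd degree: Tao, Kim. An Eulerian circuit requires all degrees even.

No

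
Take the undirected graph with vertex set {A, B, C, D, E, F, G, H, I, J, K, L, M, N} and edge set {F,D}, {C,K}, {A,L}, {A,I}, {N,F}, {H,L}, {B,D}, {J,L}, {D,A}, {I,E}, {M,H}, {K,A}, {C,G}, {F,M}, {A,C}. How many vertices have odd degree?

Degrees: A:5, B:1, C:3, D:3, E:1, F:3, G:1, H:2, I:2, J:1, K:2, L:3, M:2, N:1
Odd-degree vertices: A, B, C, D, E, F, G, J, L, N.

10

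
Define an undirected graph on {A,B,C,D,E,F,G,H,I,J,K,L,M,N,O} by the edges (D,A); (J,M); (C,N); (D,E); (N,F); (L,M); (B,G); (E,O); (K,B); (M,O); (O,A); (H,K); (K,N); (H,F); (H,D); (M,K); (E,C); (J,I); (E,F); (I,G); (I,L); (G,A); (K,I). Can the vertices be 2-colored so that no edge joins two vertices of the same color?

A valid 2-coloring puts {C, D, F, G, J, K, L, O} on one side and {A, B, E, H, I, M, N} on the other; every edge crosses between the two sides.

Yes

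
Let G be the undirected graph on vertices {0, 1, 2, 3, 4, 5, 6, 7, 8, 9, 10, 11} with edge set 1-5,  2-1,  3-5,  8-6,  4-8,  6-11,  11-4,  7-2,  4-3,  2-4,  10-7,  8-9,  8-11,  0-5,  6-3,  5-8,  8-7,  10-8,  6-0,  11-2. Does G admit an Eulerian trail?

Degrees: 0:2, 1:2, 2:4, 3:3, 4:4, 5:4, 6:4, 7:3, 8:7, 9:1, 10:2, 11:4
Odd-degree vertices: 3, 7, 8, 9 (4 total).
With 4 odd-degree vertices (more than two), no single trail can use every edge.

No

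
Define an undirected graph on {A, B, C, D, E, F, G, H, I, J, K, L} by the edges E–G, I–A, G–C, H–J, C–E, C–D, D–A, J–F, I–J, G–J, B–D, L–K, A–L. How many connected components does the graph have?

Component: {A, B, C, D, E, F, G, H, I, J, K, L}

1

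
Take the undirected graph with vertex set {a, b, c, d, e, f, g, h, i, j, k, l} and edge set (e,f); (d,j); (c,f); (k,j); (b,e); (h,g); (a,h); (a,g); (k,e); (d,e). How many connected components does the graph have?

Component: {i}
Component: {l}
Component: {a, g, h}
Component: {b, c, d, e, f, j, k}

4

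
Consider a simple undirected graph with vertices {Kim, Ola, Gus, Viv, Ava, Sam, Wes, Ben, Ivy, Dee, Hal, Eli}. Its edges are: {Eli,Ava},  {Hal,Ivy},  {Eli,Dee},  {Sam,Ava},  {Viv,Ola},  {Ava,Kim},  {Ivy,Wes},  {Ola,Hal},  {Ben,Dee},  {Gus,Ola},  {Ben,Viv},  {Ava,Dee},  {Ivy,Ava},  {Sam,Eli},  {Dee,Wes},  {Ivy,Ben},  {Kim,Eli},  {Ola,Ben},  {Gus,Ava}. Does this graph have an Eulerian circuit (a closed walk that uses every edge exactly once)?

Yes

Degrees: Kim:2, Ola:4, Gus:2, Viv:2, Ava:6, Sam:2, Wes:2, Ben:4, Ivy:4, Dee:4, Hal:2, Eli:4
Every vertex has even degree and the edges form a single connected piece, so an Eulerian circuit exists.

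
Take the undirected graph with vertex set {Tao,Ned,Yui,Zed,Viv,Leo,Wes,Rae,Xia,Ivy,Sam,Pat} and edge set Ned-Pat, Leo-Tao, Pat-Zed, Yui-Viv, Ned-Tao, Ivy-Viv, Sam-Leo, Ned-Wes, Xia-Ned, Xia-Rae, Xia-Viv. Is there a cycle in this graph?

|V| = 12, |E| = 11, number of components = 1.
A forest on 12 vertices with 1 component has exactly 11 edges, which matches — so no cycle.

No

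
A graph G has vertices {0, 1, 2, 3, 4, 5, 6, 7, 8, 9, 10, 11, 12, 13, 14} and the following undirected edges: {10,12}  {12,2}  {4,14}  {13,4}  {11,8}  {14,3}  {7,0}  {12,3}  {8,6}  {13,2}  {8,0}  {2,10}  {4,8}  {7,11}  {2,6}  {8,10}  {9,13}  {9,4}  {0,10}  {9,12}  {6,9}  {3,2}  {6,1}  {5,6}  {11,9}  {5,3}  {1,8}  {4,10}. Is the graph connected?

Starting from 0 and exploring outward reaches every vertex (0, 10, 8, 7, 2, 12, 4, 6, 1, 11, 13, 3, 9, 14, 5); the graph is connected.

Yes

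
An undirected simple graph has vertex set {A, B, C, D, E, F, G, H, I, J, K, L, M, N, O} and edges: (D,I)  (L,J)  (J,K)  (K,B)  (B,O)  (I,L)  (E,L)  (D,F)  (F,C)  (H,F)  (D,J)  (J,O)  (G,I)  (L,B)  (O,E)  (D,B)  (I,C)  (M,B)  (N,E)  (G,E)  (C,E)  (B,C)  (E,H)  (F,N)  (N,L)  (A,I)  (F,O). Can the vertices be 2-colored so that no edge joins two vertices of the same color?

No

E-N-L-E is an odd cycle (length 3), and a bipartite graph can contain only even cycles.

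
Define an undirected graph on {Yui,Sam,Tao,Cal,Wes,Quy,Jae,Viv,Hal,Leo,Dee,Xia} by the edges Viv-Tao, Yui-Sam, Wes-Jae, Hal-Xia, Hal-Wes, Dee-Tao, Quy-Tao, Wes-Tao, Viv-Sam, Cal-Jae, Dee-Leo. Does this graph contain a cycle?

No

The graph has 12 vertices, 11 edges, and 1 connected component.
Since 11 = 12 - 1, the graph is a forest and contains no cycle.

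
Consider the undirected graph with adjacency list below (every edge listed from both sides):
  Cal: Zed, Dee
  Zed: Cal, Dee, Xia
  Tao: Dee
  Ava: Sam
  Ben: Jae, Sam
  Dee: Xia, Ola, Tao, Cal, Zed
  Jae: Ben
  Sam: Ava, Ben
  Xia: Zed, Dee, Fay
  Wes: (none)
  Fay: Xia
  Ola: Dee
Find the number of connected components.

Component: {Wes}
Component: {Ava, Ben, Jae, Sam}
Component: {Cal, Zed, Tao, Dee, Xia, Fay, Ola}

3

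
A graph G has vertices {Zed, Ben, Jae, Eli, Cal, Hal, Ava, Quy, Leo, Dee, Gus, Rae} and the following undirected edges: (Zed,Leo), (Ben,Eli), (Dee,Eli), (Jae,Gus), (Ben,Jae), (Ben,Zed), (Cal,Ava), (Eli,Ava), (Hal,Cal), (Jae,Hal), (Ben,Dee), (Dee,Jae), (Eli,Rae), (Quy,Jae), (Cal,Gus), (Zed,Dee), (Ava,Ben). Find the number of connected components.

Component: {Zed, Ben, Jae, Eli, Cal, Hal, Ava, Quy, Leo, Dee, Gus, Rae}

1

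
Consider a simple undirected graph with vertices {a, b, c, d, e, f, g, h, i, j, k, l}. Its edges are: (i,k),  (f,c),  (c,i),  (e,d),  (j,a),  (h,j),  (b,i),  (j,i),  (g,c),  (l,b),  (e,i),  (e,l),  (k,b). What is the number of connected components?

1

Component: {a, b, c, d, e, f, g, h, i, j, k, l}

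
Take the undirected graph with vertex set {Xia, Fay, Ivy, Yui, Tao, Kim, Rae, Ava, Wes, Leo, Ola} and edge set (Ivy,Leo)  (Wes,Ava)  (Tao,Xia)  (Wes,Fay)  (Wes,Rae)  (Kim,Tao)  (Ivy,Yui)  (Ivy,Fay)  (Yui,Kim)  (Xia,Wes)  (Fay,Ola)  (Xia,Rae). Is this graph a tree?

No

|V| = 11, |E| = 12.
A tree on 11 vertices has exactly 10 edges; this graph has 12, so it contains a cycle and is not a tree.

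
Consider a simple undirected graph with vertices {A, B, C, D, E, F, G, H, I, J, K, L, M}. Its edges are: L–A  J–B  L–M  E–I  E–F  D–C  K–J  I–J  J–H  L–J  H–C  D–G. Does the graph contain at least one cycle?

The graph has 13 vertices, 12 edges, and 1 connected component.
A forest on 13 vertices with 1 component has exactly 12 edges, which matches — so no cycle.

No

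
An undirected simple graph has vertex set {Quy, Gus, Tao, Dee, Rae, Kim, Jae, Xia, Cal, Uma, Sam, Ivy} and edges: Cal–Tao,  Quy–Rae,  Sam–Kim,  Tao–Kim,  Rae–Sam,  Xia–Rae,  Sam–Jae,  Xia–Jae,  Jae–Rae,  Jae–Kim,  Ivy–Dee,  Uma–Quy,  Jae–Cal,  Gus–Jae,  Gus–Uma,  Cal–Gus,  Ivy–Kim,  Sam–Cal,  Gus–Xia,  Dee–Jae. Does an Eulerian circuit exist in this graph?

No

Degrees: Quy:2, Gus:4, Tao:2, Dee:2, Rae:4, Kim:4, Jae:7, Xia:3, Cal:4, Uma:2, Sam:4, Ivy:2
Vertices with odd degree: Jae, Xia. An Eulerian circuit requires all degrees even.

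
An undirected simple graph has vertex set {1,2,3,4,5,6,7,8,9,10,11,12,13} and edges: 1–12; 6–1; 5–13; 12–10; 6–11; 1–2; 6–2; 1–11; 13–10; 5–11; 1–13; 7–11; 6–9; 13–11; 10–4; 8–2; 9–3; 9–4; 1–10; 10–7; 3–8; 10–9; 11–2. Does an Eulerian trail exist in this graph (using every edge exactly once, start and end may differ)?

Degrees: 1:6, 2:4, 3:2, 4:2, 5:2, 6:4, 7:2, 8:2, 9:4, 10:6, 11:6, 12:2, 13:4
Odd-degree vertices: none (0 total).
With 0 odd-degree vertices and all edges in one connected piece, an Eulerian trail exists.

Yes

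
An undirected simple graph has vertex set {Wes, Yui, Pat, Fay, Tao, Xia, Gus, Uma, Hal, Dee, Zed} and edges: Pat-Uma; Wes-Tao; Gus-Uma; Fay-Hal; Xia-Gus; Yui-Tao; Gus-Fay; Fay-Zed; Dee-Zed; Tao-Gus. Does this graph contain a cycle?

The graph has 11 vertices, 10 edges, and 1 connected component.
Since 10 = 11 - 1, the graph is a forest and contains no cycle.

No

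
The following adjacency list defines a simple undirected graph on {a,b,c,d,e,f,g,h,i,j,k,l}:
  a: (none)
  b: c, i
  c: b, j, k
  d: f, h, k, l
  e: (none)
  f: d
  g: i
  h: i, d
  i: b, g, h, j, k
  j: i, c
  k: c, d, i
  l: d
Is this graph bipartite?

Partition the vertices as {a, c, d, e, i} vs {b, f, g, h, j, k, l}. Each listed edge has one endpoint in each part, so the graph is bipartite.

Yes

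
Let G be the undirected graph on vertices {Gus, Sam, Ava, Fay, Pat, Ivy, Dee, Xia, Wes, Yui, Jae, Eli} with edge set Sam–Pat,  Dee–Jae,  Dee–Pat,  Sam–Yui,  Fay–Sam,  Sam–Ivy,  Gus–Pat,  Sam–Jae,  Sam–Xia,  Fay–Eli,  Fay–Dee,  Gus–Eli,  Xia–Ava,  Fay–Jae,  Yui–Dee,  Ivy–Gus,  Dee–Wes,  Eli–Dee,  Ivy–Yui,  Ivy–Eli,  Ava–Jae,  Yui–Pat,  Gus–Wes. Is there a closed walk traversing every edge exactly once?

Degrees: Gus:4, Sam:6, Ava:2, Fay:4, Pat:4, Ivy:4, Dee:6, Xia:2, Wes:2, Yui:4, Jae:4, Eli:4
Every vertex has even degree and the edges form a single connected piece, so an Eulerian circuit exists.

Yes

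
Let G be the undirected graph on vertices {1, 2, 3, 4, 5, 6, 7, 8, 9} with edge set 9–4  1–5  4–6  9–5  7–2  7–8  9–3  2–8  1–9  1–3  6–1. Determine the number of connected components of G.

Component: {2, 7, 8}
Component: {1, 3, 4, 5, 6, 9}

2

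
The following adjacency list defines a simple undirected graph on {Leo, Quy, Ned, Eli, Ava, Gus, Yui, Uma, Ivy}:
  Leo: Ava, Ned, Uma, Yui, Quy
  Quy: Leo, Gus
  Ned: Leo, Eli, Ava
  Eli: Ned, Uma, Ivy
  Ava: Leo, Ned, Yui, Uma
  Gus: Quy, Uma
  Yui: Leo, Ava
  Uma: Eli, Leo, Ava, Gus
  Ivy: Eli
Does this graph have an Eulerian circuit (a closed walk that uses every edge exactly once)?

No

Degrees: Leo:5, Quy:2, Ned:3, Eli:3, Ava:4, Gus:2, Yui:2, Uma:4, Ivy:1
Leo, Ned, Eli, Ivy have odd degree; an Eulerian circuit needs every degree to be even, so none exists.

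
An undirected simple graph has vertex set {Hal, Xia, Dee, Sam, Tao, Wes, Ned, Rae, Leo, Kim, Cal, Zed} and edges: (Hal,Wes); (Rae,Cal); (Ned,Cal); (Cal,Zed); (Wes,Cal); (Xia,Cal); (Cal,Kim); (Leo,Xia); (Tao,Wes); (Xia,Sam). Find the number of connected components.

2

Component: {Dee}
Component: {Hal, Xia, Sam, Tao, Wes, Ned, Rae, Leo, Kim, Cal, Zed}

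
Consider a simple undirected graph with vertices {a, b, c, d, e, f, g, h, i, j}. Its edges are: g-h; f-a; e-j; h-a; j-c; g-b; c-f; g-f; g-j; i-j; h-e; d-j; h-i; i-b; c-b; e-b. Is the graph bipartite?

Yes

Color {b, f, h, j} black and {a, c, d, e, g, i} white. No edge joins two same-colored vertices, so the graph is bipartite.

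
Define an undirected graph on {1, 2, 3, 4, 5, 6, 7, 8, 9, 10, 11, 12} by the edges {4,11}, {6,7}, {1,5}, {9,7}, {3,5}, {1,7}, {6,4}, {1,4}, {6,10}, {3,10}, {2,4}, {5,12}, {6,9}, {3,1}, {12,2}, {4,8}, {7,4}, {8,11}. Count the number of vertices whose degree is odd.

Degrees: 1:4, 2:2, 3:3, 4:6, 5:3, 6:4, 7:4, 8:2, 9:2, 10:2, 11:2, 12:2
Odd-degree vertices: 3, 5.

2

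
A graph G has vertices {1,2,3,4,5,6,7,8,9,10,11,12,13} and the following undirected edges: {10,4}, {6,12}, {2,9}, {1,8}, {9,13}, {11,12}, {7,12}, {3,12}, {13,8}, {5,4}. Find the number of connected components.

3

Component: {4, 5, 10}
Component: {1, 2, 8, 9, 13}
Component: {3, 6, 7, 11, 12}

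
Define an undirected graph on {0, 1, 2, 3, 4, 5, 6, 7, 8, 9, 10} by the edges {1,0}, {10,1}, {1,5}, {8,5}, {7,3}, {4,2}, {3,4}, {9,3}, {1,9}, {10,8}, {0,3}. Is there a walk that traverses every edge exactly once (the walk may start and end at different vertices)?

Degrees: 0:2, 1:4, 2:1, 3:4, 4:2, 5:2, 6:0, 7:1, 8:2, 9:2, 10:2
Odd-degree vertices: 2, 7 (2 total).
With 2 odd-degree vertices and all edges in one connected piece, an Eulerian trail exists (from 2 to 7).

Yes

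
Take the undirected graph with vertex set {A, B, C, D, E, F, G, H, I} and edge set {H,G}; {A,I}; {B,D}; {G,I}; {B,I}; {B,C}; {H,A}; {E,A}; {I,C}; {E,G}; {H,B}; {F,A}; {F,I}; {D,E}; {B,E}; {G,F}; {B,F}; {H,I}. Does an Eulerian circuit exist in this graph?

Degrees: A:4, B:6, C:2, D:2, E:4, F:4, G:4, H:4, I:6
Every vertex has even degree and the edges form a single connected piece, so an Eulerian circuit exists.

Yes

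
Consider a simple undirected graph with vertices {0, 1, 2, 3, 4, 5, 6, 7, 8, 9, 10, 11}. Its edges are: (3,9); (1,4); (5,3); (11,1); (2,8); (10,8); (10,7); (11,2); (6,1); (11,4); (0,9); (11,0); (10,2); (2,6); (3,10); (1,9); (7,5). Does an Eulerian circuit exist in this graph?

Degrees: 0:2, 1:4, 2:4, 3:3, 4:2, 5:2, 6:2, 7:2, 8:2, 9:3, 10:4, 11:4
3, 9 have odd degree; an Eulerian circuit needs every degree to be even, so none exists.

No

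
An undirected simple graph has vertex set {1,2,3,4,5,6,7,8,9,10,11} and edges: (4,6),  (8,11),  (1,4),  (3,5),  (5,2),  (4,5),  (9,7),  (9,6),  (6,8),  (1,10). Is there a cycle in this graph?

No

|V| = 11, |E| = 10, number of components = 1.
A forest on 11 vertices with 1 component has exactly 10 edges, which matches — so no cycle.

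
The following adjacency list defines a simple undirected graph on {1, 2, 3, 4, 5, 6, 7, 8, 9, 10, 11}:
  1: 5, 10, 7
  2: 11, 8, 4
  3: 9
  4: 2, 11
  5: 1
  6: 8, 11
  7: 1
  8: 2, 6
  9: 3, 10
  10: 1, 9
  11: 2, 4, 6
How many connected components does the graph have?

2

Component: {2, 4, 6, 8, 11}
Component: {1, 3, 5, 7, 9, 10}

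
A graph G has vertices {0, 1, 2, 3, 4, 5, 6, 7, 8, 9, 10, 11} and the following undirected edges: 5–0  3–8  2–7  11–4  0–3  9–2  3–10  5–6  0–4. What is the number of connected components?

Component: {1}
Component: {2, 7, 9}
Component: {0, 3, 4, 5, 6, 8, 10, 11}

3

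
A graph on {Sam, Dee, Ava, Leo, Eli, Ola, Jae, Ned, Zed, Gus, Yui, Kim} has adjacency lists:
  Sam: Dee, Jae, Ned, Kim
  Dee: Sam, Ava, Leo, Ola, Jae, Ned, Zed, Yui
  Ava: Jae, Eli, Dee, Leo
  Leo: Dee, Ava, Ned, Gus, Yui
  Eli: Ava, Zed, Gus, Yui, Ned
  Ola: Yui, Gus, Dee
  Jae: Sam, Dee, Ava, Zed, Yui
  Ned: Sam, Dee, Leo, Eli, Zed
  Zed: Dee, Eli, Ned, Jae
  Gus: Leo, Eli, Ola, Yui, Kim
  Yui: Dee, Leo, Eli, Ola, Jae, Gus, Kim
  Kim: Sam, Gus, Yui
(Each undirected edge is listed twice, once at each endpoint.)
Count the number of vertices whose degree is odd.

8

Degrees: Sam:4, Dee:8, Ava:4, Leo:5, Eli:5, Ola:3, Jae:5, Ned:5, Zed:4, Gus:5, Yui:7, Kim:3
Odd-degree vertices: Leo, Eli, Ola, Jae, Ned, Gus, Yui, Kim.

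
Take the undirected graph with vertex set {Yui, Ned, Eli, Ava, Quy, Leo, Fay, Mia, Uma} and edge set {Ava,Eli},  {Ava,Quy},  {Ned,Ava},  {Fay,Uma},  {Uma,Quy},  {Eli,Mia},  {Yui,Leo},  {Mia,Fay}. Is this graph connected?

Component: {Yui, Leo}
Component: {Ned, Eli, Ava, Quy, Fay, Mia, Uma}
There are 2 separate components, so the graph is not connected.

No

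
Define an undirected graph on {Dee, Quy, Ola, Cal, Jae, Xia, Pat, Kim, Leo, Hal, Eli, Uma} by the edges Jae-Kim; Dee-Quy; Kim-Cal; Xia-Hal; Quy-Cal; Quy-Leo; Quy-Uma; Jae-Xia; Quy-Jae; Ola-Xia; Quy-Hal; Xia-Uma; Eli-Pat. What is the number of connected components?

Component: {Pat, Eli}
Component: {Dee, Quy, Ola, Cal, Jae, Xia, Kim, Leo, Hal, Uma}

2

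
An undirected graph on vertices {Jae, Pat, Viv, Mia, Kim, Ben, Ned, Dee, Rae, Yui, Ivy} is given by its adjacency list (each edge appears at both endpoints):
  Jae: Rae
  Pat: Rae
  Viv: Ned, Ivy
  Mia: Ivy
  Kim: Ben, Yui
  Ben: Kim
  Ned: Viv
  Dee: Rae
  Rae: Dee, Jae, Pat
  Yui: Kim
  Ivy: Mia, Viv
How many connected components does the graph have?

3

Component: {Kim, Ben, Yui}
Component: {Jae, Pat, Dee, Rae}
Component: {Viv, Mia, Ned, Ivy}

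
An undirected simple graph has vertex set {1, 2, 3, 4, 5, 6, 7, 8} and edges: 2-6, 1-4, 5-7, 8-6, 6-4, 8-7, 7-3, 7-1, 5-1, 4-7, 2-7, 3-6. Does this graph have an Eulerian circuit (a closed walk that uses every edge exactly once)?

No

Degrees: 1:3, 2:2, 3:2, 4:3, 5:2, 6:4, 7:6, 8:2
Vertices with odd degree: 1, 4. An Eulerian circuit requires all degrees even.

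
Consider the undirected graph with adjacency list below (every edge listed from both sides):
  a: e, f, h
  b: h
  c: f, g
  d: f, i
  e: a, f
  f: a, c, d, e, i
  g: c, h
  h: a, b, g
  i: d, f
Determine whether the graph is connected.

Starting from a and exploring outward reaches every vertex (a, h, e, f, g, b, c, i, d); the graph is connected.

Yes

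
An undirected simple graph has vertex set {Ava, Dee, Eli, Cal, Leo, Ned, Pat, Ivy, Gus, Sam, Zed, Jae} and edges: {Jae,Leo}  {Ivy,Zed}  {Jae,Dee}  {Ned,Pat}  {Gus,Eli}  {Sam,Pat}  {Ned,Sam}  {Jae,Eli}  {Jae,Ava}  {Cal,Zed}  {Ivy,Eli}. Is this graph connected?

No

Component: {Ned, Pat, Sam}
Component: {Ava, Dee, Eli, Cal, Leo, Ivy, Gus, Zed, Jae}
No edge joins these 2 groups, so the graph is disconnected.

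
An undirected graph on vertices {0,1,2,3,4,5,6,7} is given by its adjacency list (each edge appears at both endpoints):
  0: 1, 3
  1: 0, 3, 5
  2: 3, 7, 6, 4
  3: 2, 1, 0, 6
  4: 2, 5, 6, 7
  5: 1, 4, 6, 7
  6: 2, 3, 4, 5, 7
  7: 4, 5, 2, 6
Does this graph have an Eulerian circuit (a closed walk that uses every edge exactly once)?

Degrees: 0:2, 1:3, 2:4, 3:4, 4:4, 5:4, 6:5, 7:4
1, 6 have odd degree; an Eulerian circuit needs every degree to be even, so none exists.

No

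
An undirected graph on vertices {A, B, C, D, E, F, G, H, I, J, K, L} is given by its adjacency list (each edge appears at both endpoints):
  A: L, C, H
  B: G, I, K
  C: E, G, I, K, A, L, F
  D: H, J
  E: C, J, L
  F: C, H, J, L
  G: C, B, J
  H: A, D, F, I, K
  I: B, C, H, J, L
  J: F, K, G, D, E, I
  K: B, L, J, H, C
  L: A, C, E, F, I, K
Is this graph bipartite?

No

The cycle F-C-L-F has length 3, which is odd, so the graph is not bipartite.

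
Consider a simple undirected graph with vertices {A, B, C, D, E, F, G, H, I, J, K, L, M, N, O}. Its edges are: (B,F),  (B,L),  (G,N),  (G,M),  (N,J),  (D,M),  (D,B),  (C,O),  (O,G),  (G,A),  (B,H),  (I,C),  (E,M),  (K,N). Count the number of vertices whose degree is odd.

Degrees: A:1, B:4, C:2, D:2, E:1, F:1, G:4, H:1, I:1, J:1, K:1, L:1, M:3, N:3, O:2
Odd-degree vertices: A, E, F, H, I, J, K, L, M, N.

10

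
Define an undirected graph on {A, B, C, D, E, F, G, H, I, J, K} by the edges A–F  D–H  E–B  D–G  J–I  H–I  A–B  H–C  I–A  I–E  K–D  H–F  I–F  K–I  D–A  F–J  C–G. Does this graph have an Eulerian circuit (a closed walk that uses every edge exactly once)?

Yes

Degrees: A:4, B:2, C:2, D:4, E:2, F:4, G:2, H:4, I:6, J:2, K:2
Every vertex has even degree and the edges form a single connected piece, so an Eulerian circuit exists.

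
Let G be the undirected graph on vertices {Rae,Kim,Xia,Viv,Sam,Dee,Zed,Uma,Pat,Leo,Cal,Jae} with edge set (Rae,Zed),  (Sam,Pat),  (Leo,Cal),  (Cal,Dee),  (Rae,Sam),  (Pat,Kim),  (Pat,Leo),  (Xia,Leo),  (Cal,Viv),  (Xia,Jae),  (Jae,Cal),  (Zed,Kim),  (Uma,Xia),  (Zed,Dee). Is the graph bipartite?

Kim-Zed-Rae-Sam-Pat-Kim is an odd cycle (length 5), and a bipartite graph can contain only even cycles.

No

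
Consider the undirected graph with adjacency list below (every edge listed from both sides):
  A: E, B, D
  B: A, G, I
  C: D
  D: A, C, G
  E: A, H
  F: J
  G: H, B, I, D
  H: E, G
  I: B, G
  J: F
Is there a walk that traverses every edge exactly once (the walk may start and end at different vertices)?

Degrees: A:3, B:3, C:1, D:3, E:2, F:1, G:4, H:2, I:2, J:1
Odd-degree vertices: A, B, C, D, F, J (6 total).
With 6 odd-degree vertices (more than two), no single trail can use every edge.

No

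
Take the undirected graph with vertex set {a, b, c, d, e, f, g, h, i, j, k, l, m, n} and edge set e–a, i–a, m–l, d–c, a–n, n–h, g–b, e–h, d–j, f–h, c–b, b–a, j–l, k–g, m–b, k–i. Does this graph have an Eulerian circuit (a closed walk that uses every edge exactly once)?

Degrees: a:4, b:4, c:2, d:2, e:2, f:1, g:2, h:3, i:2, j:2, k:2, l:2, m:2, n:2
f, h have odd degree; an Eulerian circuit needs every degree to be even, so none exists.

No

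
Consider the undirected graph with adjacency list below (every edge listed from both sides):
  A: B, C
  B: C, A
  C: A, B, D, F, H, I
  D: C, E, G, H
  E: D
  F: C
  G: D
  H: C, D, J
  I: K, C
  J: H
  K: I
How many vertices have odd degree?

6

Degrees: A:2, B:2, C:6, D:4, E:1, F:1, G:1, H:3, I:2, J:1, K:1
Odd-degree vertices: E, F, G, H, J, K.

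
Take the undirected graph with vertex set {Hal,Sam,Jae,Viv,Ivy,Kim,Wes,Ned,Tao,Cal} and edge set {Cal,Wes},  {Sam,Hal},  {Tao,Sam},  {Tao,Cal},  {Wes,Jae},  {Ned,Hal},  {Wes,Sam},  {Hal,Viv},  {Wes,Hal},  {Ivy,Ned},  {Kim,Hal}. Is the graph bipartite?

No

The cycle Wes-Hal-Sam-Wes has length 3, which is odd, so the graph is not bipartite.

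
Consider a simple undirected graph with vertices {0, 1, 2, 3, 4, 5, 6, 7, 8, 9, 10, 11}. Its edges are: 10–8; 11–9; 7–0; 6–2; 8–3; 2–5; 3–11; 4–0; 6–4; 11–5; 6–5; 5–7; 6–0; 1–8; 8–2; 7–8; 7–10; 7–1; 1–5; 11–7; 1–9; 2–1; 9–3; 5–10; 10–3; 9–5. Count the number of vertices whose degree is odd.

4

Degrees: 0:3, 1:5, 2:4, 3:4, 4:2, 5:7, 6:4, 7:6, 8:5, 9:4, 10:4, 11:4
Odd-degree vertices: 0, 1, 5, 8.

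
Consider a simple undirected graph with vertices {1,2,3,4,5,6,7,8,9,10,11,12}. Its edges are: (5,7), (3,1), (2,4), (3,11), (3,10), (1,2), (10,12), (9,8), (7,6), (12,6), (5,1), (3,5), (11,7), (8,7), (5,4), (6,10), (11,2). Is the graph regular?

Degrees: 1:3, 2:3, 3:4, 4:2, 5:4, 6:3, 7:4, 8:2, 9:1, 10:3, 11:3, 12:2
Degrees are not all equal (e.g. deg(9)=1 but deg(3)=4); not regular.

No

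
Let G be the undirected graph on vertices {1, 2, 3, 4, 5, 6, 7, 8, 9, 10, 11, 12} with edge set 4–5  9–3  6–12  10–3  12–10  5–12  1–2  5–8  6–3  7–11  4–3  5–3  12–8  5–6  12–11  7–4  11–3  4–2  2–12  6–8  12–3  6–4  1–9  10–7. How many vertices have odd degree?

Degrees: 1:2, 2:3, 3:7, 4:5, 5:5, 6:5, 7:3, 8:3, 9:2, 10:3, 11:3, 12:7
Odd-degree vertices: 2, 3, 4, 5, 6, 7, 8, 10, 11, 12.

10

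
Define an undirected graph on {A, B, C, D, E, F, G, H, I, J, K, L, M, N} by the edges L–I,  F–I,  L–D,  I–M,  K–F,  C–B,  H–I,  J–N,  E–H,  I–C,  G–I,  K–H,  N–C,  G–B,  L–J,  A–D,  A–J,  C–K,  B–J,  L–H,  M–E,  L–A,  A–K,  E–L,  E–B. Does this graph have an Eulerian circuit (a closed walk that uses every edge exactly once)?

Yes

Degrees: A:4, B:4, C:4, D:2, E:4, F:2, G:2, H:4, I:6, J:4, K:4, L:6, M:2, N:2
Every vertex has even degree and the edges form a single connected piece, so an Eulerian circuit exists.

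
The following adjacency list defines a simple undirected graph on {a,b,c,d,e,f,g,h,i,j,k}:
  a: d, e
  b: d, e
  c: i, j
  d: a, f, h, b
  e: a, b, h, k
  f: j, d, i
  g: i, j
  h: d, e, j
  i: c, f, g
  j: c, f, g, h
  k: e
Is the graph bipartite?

Partition the vertices as {d, e, i, j} vs {a, b, c, f, g, h, k}. Each listed edge has one endpoint in each part, so the graph is bipartite.

Yes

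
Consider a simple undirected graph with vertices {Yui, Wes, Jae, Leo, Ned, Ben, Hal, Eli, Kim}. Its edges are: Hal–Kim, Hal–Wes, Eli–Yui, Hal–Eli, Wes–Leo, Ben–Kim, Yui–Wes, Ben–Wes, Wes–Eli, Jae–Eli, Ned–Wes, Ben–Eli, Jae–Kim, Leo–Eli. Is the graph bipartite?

No

Wes-Eli-Hal-Wes is an odd cycle (length 3), and a bipartite graph can contain only even cycles.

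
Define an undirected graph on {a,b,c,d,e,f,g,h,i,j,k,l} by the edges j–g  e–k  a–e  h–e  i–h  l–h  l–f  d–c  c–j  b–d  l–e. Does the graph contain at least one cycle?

Yes

|V| = 12, |E| = 11, number of components = 2.
One cycle is e-l-h-e.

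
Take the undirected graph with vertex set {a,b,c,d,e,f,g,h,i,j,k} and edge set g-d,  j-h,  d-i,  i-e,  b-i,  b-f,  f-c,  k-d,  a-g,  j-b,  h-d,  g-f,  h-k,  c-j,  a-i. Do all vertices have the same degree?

Degrees: a:2, b:3, c:2, d:4, e:1, f:3, g:3, h:3, i:4, j:3, k:2
Vertex e has degree 1 while d has degree 4, so the graph is not regular.

No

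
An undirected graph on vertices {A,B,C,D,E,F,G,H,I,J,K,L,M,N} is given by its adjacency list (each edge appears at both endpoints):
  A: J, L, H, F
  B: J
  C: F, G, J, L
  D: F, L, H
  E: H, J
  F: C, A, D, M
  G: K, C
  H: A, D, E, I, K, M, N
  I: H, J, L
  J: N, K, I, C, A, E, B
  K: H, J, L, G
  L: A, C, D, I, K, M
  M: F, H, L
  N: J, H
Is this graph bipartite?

Yes

Color {F, G, H, J, L} black and {A, B, C, D, E, I, K, M, N} white. No edge joins two same-colored vertices, so the graph is bipartite.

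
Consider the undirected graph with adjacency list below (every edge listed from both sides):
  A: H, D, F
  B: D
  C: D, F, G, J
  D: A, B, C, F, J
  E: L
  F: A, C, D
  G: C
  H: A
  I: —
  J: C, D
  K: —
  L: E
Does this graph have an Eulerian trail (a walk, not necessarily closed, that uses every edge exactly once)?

Degrees: A:3, B:1, C:4, D:5, E:1, F:3, G:1, H:1, I:0, J:2, K:0, L:1
Odd-degree vertices: A, B, D, E, F, G, H, L (8 total).
An Eulerian trail requires 0 or 2 odd-degree vertices; here there are 8.

No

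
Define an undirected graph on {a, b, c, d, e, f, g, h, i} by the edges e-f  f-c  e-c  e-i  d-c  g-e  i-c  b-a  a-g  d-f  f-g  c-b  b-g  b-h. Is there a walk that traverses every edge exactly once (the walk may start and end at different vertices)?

Yes

Degrees: a:2, b:4, c:5, d:2, e:4, f:4, g:4, h:1, i:2
Odd-degree vertices: c, h (2 total).
The non-isolated vertices are connected and exactly 2 have odd degree, so an Eulerian trail exists (from c to h).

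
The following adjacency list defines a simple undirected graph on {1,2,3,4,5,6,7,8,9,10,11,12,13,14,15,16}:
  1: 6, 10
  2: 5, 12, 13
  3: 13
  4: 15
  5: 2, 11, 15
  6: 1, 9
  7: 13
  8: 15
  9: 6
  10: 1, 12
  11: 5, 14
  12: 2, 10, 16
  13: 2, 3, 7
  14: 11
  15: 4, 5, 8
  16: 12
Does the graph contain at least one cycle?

The graph has 16 vertices, 15 edges, and 1 connected component.
A forest on 16 vertices with 1 component has exactly 15 edges, which matches — so no cycle.

No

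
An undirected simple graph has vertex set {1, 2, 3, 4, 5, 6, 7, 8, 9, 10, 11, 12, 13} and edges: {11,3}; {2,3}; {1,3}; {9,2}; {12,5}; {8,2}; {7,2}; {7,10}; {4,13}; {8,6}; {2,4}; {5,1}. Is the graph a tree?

The graph has 13 vertices and 12 edges.
It is connected with exactly 12 edges, hence acyclic — it is a tree.

Yes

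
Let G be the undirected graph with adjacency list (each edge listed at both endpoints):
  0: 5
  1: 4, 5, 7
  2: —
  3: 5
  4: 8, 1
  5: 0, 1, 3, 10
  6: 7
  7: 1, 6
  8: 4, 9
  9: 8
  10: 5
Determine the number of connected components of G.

Component: {2}
Component: {0, 1, 3, 4, 5, 6, 7, 8, 9, 10}

2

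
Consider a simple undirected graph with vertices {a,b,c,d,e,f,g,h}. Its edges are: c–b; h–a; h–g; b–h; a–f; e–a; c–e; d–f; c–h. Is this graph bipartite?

No

c-b-h-c is an odd cycle (length 3), and a bipartite graph can contain only even cycles.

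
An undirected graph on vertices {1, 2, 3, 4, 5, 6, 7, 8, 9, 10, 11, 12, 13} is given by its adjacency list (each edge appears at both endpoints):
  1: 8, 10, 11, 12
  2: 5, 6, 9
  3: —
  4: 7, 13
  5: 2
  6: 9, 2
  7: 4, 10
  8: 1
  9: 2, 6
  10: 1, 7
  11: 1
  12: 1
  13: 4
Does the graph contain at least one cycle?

|V| = 13, |E| = 11, number of components = 3.
One cycle is 2-6-9-2.

Yes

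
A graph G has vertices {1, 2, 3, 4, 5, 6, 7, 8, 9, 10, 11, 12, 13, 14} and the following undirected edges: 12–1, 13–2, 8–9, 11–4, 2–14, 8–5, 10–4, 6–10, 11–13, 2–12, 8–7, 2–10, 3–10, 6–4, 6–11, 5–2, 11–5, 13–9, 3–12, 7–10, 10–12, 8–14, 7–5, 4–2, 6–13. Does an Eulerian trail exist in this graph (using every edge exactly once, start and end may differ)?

Yes

Degrees: 1:1, 2:6, 3:2, 4:4, 5:4, 6:4, 7:3, 8:4, 9:2, 10:6, 11:4, 12:4, 13:4, 14:2
Odd-degree vertices: 1, 7 (2 total).
With 2 odd-degree vertices and all edges in one connected piece, an Eulerian trail exists (from 1 to 7).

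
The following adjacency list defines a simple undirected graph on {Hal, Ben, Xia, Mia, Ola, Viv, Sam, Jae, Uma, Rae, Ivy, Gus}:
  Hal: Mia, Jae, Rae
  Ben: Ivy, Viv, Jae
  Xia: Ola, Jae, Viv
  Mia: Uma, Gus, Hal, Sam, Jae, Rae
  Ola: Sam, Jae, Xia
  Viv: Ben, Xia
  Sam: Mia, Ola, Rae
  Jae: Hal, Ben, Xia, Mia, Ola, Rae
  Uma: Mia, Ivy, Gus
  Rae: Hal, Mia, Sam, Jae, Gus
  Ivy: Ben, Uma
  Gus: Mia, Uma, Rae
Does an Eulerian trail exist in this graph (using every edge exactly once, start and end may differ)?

Degrees: Hal:3, Ben:3, Xia:3, Mia:6, Ola:3, Viv:2, Sam:3, Jae:6, Uma:3, Rae:5, Ivy:2, Gus:3
Odd-degree vertices: Hal, Ben, Xia, Ola, Sam, Uma, Rae, Gus (8 total).
An Eulerian trail requires 0 or 2 odd-degree vertices; here there are 8.

No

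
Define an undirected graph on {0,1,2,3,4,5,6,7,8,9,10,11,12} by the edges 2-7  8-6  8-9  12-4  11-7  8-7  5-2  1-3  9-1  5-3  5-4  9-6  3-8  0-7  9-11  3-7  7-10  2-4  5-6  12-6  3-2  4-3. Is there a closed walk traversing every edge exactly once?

No

Degrees: 0:1, 1:2, 2:4, 3:6, 4:4, 5:4, 6:4, 7:6, 8:4, 9:4, 10:1, 11:2, 12:2
Vertices with odd degree: 0, 10. An Eulerian circuit requires all degrees even.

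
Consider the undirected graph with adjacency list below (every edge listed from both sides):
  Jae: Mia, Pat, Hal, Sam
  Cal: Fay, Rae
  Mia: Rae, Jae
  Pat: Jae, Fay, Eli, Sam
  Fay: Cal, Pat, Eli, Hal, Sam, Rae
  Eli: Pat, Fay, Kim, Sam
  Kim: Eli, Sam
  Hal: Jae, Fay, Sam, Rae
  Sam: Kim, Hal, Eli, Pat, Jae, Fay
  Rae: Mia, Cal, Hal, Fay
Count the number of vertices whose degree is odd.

Degrees: Jae:4, Cal:2, Mia:2, Pat:4, Fay:6, Eli:4, Kim:2, Hal:4, Sam:6, Rae:4
Odd-degree vertices: none.

0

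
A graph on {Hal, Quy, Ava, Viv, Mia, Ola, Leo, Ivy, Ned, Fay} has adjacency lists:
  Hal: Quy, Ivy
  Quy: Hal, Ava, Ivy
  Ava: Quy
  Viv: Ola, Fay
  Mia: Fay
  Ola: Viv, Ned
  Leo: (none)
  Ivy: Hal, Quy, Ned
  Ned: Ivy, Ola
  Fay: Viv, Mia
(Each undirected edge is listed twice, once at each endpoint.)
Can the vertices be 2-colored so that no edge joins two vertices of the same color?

No

The cycle Quy-Hal-Ivy-Quy has length 3, which is odd, so the graph is not bipartite.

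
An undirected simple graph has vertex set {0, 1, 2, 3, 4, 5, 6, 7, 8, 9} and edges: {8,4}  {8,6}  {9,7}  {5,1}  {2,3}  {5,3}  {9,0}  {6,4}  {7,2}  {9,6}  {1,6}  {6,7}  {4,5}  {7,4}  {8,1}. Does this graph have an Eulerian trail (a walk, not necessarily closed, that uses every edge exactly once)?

Degrees: 0:1, 1:3, 2:2, 3:2, 4:4, 5:3, 6:5, 7:4, 8:3, 9:3
Odd-degree vertices: 0, 1, 5, 6, 8, 9 (6 total).
An Eulerian trail requires 0 or 2 odd-degree vertices; here there are 6.

No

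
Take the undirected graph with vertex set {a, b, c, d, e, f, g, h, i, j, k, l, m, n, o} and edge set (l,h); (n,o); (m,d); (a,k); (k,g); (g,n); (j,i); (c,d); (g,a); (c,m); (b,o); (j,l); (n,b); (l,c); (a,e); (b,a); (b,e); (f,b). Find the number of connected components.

2

Component: {c, d, h, i, j, l, m}
Component: {a, b, e, f, g, k, n, o}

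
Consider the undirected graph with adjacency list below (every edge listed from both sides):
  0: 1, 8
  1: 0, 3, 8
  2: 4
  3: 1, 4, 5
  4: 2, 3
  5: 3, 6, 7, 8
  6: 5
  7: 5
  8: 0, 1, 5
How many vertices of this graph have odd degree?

6

Degrees: 0:2, 1:3, 2:1, 3:3, 4:2, 5:4, 6:1, 7:1, 8:3
Odd-degree vertices: 1, 2, 3, 6, 7, 8.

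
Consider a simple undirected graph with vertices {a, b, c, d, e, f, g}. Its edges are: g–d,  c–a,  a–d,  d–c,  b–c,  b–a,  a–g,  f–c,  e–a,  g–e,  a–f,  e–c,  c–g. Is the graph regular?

No

Degrees: a:6, b:2, c:6, d:3, e:3, f:2, g:4
Degrees are not all equal (e.g. deg(b)=2 but deg(a)=6); not regular.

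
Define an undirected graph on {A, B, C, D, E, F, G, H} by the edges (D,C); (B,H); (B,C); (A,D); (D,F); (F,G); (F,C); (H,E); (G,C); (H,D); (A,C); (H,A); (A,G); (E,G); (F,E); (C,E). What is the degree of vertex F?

4

Neighbors of F: C, D, E, G.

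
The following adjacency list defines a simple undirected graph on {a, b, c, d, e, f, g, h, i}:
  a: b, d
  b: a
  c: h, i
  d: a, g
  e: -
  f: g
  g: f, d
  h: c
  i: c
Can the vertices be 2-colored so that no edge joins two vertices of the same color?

Color {b, d, e, f, h, i} black and {a, c, g} white. No edge joins two same-colored vertices, so the graph is bipartite.

Yes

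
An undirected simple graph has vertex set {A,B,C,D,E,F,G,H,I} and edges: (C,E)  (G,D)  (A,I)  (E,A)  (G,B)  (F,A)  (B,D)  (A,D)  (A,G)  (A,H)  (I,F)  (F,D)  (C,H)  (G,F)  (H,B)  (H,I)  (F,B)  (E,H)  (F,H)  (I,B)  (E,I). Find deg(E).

Neighbors of E: A, C, H, I.

4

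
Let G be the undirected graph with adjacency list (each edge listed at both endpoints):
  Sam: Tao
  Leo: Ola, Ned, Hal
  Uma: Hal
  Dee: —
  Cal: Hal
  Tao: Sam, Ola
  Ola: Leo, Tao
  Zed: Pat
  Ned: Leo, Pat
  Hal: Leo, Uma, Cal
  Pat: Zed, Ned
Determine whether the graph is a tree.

The graph has 11 vertices and 9 edges.
It splits into 2 components, so it cannot be a tree.

No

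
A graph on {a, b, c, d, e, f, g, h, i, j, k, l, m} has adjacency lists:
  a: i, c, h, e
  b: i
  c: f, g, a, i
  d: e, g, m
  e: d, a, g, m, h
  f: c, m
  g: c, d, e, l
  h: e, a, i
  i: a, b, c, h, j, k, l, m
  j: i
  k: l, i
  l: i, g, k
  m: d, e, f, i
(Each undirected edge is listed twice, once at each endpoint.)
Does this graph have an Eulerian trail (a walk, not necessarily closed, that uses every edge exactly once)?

No

Degrees: a:4, b:1, c:4, d:3, e:5, f:2, g:4, h:3, i:8, j:1, k:2, l:3, m:4
Odd-degree vertices: b, d, e, h, j, l (6 total).
An Eulerian trail requires 0 or 2 odd-degree vertices; here there are 6.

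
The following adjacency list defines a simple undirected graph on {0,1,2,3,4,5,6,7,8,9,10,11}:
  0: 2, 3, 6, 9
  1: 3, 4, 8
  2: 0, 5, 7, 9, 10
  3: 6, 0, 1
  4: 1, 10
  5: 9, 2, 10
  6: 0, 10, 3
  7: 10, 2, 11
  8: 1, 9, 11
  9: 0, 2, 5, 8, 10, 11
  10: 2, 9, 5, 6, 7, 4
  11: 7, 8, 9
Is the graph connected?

Yes

A breadth-first search from 0 visits 0, 3, 2, 6, 9, 1, 10, 5, 7, 8, 11, 4 — all 12 vertices — so the graph is connected.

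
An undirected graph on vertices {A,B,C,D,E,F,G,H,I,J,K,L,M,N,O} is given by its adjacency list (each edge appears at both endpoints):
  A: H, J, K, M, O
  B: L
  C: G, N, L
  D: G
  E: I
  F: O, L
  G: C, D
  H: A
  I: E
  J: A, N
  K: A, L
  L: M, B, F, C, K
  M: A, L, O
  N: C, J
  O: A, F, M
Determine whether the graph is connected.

No

Component: {E, I}
Component: {A, B, C, D, F, G, H, J, K, L, M, N, O}
There are 2 separate components, so the graph is not connected.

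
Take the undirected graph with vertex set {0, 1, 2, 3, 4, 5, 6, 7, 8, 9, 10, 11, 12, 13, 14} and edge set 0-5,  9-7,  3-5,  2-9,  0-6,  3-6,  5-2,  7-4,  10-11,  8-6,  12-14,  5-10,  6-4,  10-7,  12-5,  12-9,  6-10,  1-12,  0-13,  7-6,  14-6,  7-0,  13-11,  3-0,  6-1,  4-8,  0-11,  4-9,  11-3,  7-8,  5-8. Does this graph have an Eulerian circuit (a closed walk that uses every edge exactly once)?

Yes

Degrees: 0:6, 1:2, 2:2, 3:4, 4:4, 5:6, 6:8, 7:6, 8:4, 9:4, 10:4, 11:4, 12:4, 13:2, 14:2
Every vertex has even degree and the edges form a single connected piece, so an Eulerian circuit exists.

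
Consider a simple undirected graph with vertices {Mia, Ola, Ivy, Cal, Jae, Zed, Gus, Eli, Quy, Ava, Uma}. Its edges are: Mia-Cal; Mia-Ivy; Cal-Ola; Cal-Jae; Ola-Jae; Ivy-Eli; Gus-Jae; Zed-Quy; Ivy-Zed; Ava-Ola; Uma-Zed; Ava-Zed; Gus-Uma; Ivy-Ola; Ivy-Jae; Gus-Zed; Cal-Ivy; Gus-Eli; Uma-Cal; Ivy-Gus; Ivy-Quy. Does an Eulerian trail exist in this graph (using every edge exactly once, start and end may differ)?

Degrees: Mia:2, Ola:4, Ivy:8, Cal:5, Jae:4, Zed:5, Gus:5, Eli:2, Quy:2, Ava:2, Uma:3
Odd-degree vertices: Cal, Zed, Gus, Uma (4 total).
With 4 odd-degree vertices (more than two), no single trail can use every edge.

No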